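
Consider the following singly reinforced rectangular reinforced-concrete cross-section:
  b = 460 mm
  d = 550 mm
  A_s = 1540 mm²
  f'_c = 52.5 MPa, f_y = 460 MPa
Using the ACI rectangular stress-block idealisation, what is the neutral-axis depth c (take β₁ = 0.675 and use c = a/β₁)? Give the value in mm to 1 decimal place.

c ≈ 51.1 mm

T = A_s f_y = 1540 × 460 = 708400 N = 708.4 kN.
Setting C = 0.85 f'_c a b equal to T: a = 708400/(0.85 × 52.5 × 460) = 34.510 mm.
With β₁ = 0.675, c = a/β₁ = 34.510/0.675 = 51.1 mm.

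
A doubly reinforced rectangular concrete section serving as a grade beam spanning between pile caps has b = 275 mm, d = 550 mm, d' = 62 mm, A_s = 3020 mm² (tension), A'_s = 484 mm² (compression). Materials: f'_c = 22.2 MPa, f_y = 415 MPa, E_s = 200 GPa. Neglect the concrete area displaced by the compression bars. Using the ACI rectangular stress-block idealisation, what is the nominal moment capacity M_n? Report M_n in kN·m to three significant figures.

M_n ≈ 570 kN·m

Assume both tension and compression steel yield.
Net tension couple steel: A_s − A'_s = 2536 mm².
a = (A_s − A'_s) f_y / (0.85 f'_c b) = 1052440/(0.85 × 22.2 × 275) = 202.81 mm.
c = a/β₁ = 202.81/0.85 = 238.60 mm; ε'_s = 0.003(c − d')/c = 0.0022 ≥ f_y/E_s = 0.0021, so compression steel does yield.
M_n = (A_s − A'_s) f_y (d − a/2) + A'_s f_y (d − d') = [1052440 × (550 − 101.405) + 200860 × (550 − 62)] × 10⁻⁶ = 472.12 + 98.02 = 570.14 kN·m.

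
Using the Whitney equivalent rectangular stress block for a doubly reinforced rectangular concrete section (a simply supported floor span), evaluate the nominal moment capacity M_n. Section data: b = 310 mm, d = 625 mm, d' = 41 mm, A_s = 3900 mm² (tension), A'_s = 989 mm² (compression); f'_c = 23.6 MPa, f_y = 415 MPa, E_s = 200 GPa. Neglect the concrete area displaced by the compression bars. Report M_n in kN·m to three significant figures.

M_n ≈ 877 kN·m

Assume both tension and compression steel yield.
Net tension couple steel: A_s − A'_s = 2911 mm².
a = (A_s − A'_s) f_y / (0.85 f'_c b) = 1208065/(0.85 × 23.6 × 310) = 194.27 mm.
c = a/β₁ = 194.27/0.85 = 228.55 mm; ε'_s = 0.003(c − d')/c = 0.0025 ≥ f_y/E_s = 0.0021, so compression steel does yield.
M_n = (A_s − A'_s) f_y (d − a/2) + A'_s f_y (d − d') = [1208065 × (625 − 97.135) + 410435 × (625 − 41)] × 10⁻⁶ = 637.70 + 239.69 = 877.39 kN·m.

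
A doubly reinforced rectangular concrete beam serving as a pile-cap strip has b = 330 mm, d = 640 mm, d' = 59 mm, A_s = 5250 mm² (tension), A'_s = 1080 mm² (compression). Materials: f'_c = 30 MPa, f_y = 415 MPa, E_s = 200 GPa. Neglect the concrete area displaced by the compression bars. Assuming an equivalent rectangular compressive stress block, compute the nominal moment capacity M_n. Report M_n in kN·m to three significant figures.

M_n ≈ 1190 kN·m

Assume both tension and compression steel yield.
Net tension couple steel: A_s − A'_s = 4170 mm².
a = (A_s − A'_s) f_y / (0.85 f'_c b) = 1730550/(0.85 × 30 × 330) = 205.65 mm.
c = a/β₁ = 205.65/0.836 = 245.99 mm; ε'_s = 0.003(c − d')/c = 0.0023 ≥ f_y/E_s = 0.0021, so compression steel does yield.
M_n = (A_s − A'_s) f_y (d − a/2) + A'_s f_y (d − d') = [1730550 × (640 − 102.825) + 448200 × (640 − 59)] × 10⁻⁶ = 929.61 + 260.40 = 1190.01 kN·m.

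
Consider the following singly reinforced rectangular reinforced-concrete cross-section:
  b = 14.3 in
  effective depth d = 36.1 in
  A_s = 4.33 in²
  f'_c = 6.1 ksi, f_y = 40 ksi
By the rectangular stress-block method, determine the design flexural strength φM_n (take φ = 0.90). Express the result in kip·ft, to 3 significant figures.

φM_n ≈ 454 kip·ft

T = A_s f_y = 4.33 × 40 = 173.2 kips.
a = T/(0.85 f'_c b) = 173.2/(0.85 × 6.1 × 14.3) = 2.336 in.
M_n = T(d − a/2) = 173.2 × (36.1 − 1.168) = 6050.2 kip·in = 6050.2/12 = 504.18 kip·ft.
φM_n = 0.90 × 504.18 = 453.76 kip·ft.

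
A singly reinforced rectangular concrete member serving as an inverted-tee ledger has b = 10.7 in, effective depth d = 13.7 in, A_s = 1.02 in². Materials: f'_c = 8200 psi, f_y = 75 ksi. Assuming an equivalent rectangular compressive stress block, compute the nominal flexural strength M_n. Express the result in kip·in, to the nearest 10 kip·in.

T = A_s f_y = 1.02 × 75 = 76.5 kips.
a = T/(0.85 f'_c b) = 76.5/(0.85 × 8.2 × 10.7) = 1.026 in.
M_n = T(d − a/2) = 76.5 × (13.7 − 0.513) = 1008.8 kip·in.

M_n ≈ 1010 kip·in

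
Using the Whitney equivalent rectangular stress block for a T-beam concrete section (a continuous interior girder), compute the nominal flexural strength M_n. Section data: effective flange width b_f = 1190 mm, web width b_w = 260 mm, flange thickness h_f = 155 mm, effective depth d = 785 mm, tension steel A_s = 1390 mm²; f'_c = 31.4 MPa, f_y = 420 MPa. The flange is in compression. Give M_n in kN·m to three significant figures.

Tension: T = A_s f_y = 1390 × 420 = 583800 N.
Try a within the flange: a = T/(0.85 f'_c b_f) = 583800/(0.85 × 31.4 × 1190) = 18.38 mm.
Since a = 18.38 ≤ h_f = 155 mm, the stress block lies entirely in the flange; analyse as a rectangular beam of width b_f.
M_n = T(d − a/2) = 583800 × (785 − 9.19) = 452.92 × 10⁶ N·mm.
M_n = 452.92 kN·m.

M_n ≈ 453 kN·m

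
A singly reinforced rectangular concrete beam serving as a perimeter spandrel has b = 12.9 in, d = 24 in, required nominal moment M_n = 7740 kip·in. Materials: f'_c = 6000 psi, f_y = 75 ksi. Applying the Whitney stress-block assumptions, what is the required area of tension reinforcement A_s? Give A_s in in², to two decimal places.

A_s ≈ 4.86 in²

From M_n = 0.85 f'_c a b (d − a/2):
a = d − √(d² − 2M_n/(0.85 f'_c b)) = 24 − √(24² − 2 × 7740/(0.85 × 6 × 12.9)) = 5.542 in.
A_s = 0.85 f'_c a b / f_y = 0.85 × 6 × 5.542 × 12.9 / 75 = 4.861 in².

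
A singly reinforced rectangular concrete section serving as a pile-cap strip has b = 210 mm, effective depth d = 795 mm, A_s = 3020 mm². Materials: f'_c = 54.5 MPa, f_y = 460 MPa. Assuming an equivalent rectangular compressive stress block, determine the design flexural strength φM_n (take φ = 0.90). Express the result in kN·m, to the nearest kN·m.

T = A_s f_y = 3020 × 460 = 1389200 N = 1389.2 kN.
From C = T: a = T/(0.85 f'_c b) = 1389200/(0.85 × 54.5 × 210) = 142.80 mm.
M_n = T(d − a/2) = 1389.2 kN × (795 − 71.4) mm = 1005.23 kN·m.
φM_n = 0.90 × 1005.23 = 904.71 kN·m.

φM_n ≈ 905 kN·m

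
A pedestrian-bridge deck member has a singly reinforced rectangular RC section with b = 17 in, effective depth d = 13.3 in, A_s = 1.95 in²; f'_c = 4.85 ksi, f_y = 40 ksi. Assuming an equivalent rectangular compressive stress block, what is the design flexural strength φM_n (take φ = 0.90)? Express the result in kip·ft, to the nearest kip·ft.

T = A_s f_y = 1.95 × 40 = 78 kips.
a = T/(0.85 f'_c b) = 78/(0.85 × 4.85 × 17) = 1.113 in.
M_n = T(d − a/2) = 78 × (13.3 − 0.5565) = 994.0 kip·in = 994.0/12 = 82.83 kip·ft.
φM_n = 0.90 × 82.83 = 74.55 kip·ft.

φM_n ≈ 75 kip·ft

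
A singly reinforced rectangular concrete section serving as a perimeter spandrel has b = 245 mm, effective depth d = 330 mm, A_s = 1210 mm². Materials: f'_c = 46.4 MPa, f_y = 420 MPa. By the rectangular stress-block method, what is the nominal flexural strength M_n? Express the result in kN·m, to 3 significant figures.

M_n ≈ 154 kN·m

T = A_s f_y = 1210 × 420 = 508200 N = 508.2 kN.
From C = T: a = T/(0.85 f'_c b) = 508200/(0.85 × 46.4 × 245) = 52.59 mm.
M_n = T(d − a/2) = 508.2 kN × (330 − 26.295) mm = 154.34 kN·m.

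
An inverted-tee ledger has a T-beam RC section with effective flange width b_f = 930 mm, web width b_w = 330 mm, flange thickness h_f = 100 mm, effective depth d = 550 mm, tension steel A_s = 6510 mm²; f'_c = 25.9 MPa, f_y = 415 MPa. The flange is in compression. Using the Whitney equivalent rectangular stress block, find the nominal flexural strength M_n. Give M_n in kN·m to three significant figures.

Tension: T = A_s f_y = 6510 × 415 = 2701650 N.
Try a within the flange: a = T/(0.85 f'_c b_f) = 2701650/(0.85 × 25.9 × 930) = 131.96 mm.
a = 131.96 > h_f = 100 mm: the block extends into the web. Split into flange-overhang and web parts.
C_f = 0.85 f'_c (b_f − b_w) h_f = 0.85 × 25.9 × (930 − 330) × 100 = 1320900 N.
Remaining web compression depth: a_w = (T − C_f)/(0.85 f'_c b_w) = (2701650 − 1320900)/(0.85 × 25.9 × 330) = 190.06 mm.
M_n = C_f(d − h_f/2) + (T − C_f)(d − a_w/2) = 1320900 × (550 − 50) + 1380750 × (550 − 95.03) = 660.45 + 628.20 = 1288.65 × 10⁶ N·mm.
M_n = 1288.65 kN·m.

M_n ≈ 1290 kN·m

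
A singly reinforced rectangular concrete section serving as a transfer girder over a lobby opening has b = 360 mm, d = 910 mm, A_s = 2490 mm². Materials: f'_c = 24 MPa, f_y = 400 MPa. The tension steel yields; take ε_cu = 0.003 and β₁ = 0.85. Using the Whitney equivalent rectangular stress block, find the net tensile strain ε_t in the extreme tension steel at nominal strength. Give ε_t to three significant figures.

ε_t ≈ 0.0141

a = A_s f_y/(0.85 f'_c b) = 135.62 mm.
β₁ = 0.85, so c = a/β₁ = 135.62/0.85 = 159.55 mm.
From the linear strain diagram with ε_cu = 0.003: ε_t = 0.003 (d − c)/c = 0.003 × (910 − 159.55)/159.55 = 0.0141.
Since ε_t ≥ 0.005, the section is tension-controlled.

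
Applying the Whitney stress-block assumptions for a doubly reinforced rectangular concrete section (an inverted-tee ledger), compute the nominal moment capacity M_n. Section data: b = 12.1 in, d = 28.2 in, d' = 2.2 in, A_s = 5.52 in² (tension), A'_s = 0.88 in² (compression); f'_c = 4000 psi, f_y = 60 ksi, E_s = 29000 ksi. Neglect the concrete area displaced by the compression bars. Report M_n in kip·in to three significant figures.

Assume both steels yield.
a = (A_s − A'_s) f_y/(0.85 f'_c b) = (5.52 − 0.88) × 60/(0.85 × 4 × 12.1) = 6.767 in.
c = a/β₁ = 6.767/0.85 = 7.961 in; ε'_s = 0.003(c − d')/c = 0.0022 ≥ ε_y = 0.0021, so the compression steel yields.
M_n = (A_s − A'_s) f_y (d − a/2) + A'_s f_y (d − d') = 278.4 × (28.2 − 3.3835) + 52.8 × (28.2 − 2.2) = 6908.9 + 1372.8 = 8281.7 kip·in.

M_n ≈ 8280 kip·in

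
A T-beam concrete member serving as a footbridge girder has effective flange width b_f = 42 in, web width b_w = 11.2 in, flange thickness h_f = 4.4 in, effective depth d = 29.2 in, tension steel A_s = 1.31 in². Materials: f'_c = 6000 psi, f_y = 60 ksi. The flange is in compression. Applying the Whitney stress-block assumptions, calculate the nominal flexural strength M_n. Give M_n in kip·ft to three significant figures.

Tension: T = A_s f_y = 1.31 × 60 = 78.6 kips.
Try a within the flange: a = T/(0.85 f'_c b_f) = 78.6/(0.85 × 6 × 42) = 0.367 in.
Since a = 0.367 ≤ h_f = 4.4 in, the stress block lies entirely in the flange; analyse as a rectangular beam of width b_f.
M_n = T(d − a/2) = 78.6 × (29.2 − 0.1835) = 2280.7 kip·in.
M_n = 2280.7/12 = 190.06 kip·ft.

M_n ≈ 190 kip·ft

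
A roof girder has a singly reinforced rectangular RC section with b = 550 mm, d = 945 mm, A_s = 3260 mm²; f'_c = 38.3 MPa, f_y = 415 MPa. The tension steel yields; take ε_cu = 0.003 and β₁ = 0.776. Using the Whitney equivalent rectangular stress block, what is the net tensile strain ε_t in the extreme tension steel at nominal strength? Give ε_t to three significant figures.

ε_t ≈ 0.0261

a = A_s f_y/(0.85 f'_c b) = 75.56 mm.
β₁ = 0.776, so c = a/β₁ = 75.56/0.776 = 97.37 mm.
From the linear strain diagram with ε_cu = 0.003: ε_t = 0.003 (d − c)/c = 0.003 × (945 − 97.37)/97.37 = 0.0261.
Since ε_t ≥ 0.005, the section is tension-controlled.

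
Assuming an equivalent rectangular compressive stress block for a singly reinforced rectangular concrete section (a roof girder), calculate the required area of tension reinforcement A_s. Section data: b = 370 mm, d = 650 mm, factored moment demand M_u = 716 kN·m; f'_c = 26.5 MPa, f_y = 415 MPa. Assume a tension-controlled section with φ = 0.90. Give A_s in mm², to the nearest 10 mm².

M_n = M_u/φ = 716/0.90 = 795.556 kN·m.
With M_n = 0.85 f'_c a b (d − a/2), solve the quadratic for a:
a = d − √(d² − 2M_n/(0.85 f'_c b)) = 650 − √(650² − 2 × 795.556×10⁶/(0.85 × 26.5 × 370)) = 168.76 mm.
A_s = 0.85 f'_c a b / f_y = 0.85 × 26.5 × 168.76 × 370 / 415 = 3389.1 mm².

A_s ≈ 3390 mm²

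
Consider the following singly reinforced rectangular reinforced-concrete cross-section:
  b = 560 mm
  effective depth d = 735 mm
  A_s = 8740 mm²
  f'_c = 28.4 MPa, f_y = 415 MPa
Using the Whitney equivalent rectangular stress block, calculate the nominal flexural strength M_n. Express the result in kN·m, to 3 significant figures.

T = A_s f_y = 8740 × 415 = 3627100 N = 3627.1 kN.
From C = T: a = T/(0.85 f'_c b) = 3627100/(0.85 × 28.4 × 560) = 268.31 mm.
M_n = T(d − a/2) = 3627.1 kN × (735 − 134.155) mm = 2179.32 kN·m.

M_n ≈ 2180 kN·m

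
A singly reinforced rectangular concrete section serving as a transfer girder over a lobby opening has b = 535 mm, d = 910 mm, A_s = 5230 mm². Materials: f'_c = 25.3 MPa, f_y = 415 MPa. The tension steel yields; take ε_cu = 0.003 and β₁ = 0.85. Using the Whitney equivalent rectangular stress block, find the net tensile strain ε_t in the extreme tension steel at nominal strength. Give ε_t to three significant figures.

ε_t ≈ 0.00930

a = A_s f_y/(0.85 f'_c b) = 188.65 mm.
β₁ = 0.85, so c = a/β₁ = 188.65/0.85 = 221.94 mm.
From the linear strain diagram with ε_cu = 0.003: ε_t = 0.003 (d − c)/c = 0.003 × (910 − 221.94)/221.94 = 0.00930.
Since ε_t ≥ 0.005, the section is tension-controlled.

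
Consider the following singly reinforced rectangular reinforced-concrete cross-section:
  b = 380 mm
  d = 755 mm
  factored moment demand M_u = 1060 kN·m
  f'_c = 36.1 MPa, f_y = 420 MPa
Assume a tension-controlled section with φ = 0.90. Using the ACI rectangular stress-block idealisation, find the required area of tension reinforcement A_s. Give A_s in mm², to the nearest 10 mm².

A_s ≈ 4120 mm²

M_n = M_u/φ = 1060/0.90 = 1177.78 kN·m.
With M_n = 0.85 f'_c a b (d − a/2), solve the quadratic for a:
a = d − √(d² − 2M_n/(0.85 f'_c b)) = 755 − √(755² − 2 × 1177.78×10⁶/(0.85 × 36.1 × 380)) = 148.36 mm.
A_s = 0.85 f'_c a b / f_y = 0.85 × 36.1 × 148.36 × 380 / 420 = 4118.9 mm².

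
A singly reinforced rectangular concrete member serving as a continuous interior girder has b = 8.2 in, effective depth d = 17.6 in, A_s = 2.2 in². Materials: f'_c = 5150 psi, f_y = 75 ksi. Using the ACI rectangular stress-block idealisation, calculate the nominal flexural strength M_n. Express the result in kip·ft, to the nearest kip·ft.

M_n ≈ 210 kip·ft

T = A_s f_y = 2.2 × 75 = 165 kips.
a = T/(0.85 f'_c b) = 165/(0.85 × 5.15 × 8.2) = 4.597 in.
M_n = T(d − a/2) = 165 × (17.6 − 2.2985) = 2524.7 kip·in = 2524.7/12 = 210.39 kip·ft.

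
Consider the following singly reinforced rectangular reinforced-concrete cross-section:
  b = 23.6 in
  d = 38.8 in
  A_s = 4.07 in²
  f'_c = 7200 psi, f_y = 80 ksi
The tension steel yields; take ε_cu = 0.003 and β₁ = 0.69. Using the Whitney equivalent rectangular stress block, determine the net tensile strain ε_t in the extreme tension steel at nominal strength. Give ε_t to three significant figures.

ε_t ≈ 0.0326

a = A_s f_y/(0.85 f'_c b) = 2.254 in.
β₁ = 0.69, so c = a/β₁ = 2.254/0.69 = 3.267 in.
From the linear strain diagram with ε_cu = 0.003: ε_t = 0.003 (d − c)/c = 0.003 × (38.8 − 3.267)/3.267 = 0.0326.
Since ε_t ≥ 0.005, the section is tension-controlled.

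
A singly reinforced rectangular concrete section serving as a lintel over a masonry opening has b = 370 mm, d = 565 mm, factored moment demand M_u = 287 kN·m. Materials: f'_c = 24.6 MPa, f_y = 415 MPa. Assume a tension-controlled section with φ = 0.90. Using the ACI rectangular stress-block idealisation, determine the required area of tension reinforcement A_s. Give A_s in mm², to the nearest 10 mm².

A_s ≈ 1460 mm²

M_n = M_u/φ = 287/0.90 = 318.889 kN·m.
With M_n = 0.85 f'_c a b (d − a/2), solve the quadratic for a:
a = d − √(d² − 2M_n/(0.85 f'_c b)) = 565 − √(565² − 2 × 318.889×10⁶/(0.85 × 24.6 × 370)) = 78.39 mm.
A_s = 0.85 f'_c a b / f_y = 0.85 × 24.6 × 78.39 × 370 / 415 = 1461.4 mm².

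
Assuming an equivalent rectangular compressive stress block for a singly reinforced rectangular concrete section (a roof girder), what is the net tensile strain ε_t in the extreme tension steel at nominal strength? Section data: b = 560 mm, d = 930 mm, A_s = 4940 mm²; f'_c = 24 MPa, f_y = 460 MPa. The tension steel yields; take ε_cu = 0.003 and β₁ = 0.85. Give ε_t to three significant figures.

ε_t ≈ 0.00892

a = A_s f_y/(0.85 f'_c b) = 198.91 mm.
β₁ = 0.85, so c = a/β₁ = 198.91/0.85 = 234.01 mm.
From the linear strain diagram with ε_cu = 0.003: ε_t = 0.003 (d − c)/c = 0.003 × (930 − 234.01)/234.01 = 0.00892.
Since ε_t ≥ 0.005, the section is tension-controlled.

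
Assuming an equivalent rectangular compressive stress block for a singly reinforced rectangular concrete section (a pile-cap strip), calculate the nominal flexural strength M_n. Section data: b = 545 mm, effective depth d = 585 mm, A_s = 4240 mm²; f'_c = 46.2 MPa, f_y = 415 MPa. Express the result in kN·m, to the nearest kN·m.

T = A_s f_y = 4240 × 415 = 1759600 N = 1759.6 kN.
From C = T: a = T/(0.85 f'_c b) = 1759600/(0.85 × 46.2 × 545) = 82.22 mm.
M_n = T(d − a/2) = 1759.6 kN × (585 − 41.11) mm = 957.03 kN·m.

M_n ≈ 957 kN·m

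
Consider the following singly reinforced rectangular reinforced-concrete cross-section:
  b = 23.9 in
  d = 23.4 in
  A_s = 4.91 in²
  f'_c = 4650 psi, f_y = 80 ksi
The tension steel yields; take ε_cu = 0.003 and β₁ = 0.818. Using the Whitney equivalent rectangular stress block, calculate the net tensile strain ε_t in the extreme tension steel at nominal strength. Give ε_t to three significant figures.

a = A_s f_y/(0.85 f'_c b) = 4.158 in.
β₁ = 0.818, so c = a/β₁ = 4.158/0.818 = 5.083 in.
From the linear strain diagram with ε_cu = 0.003: ε_t = 0.003 (d − c)/c = 0.003 × (23.4 − 5.083)/5.083 = 0.0108.
Since ε_t ≥ 0.005, the section is tension-controlled.

ε_t ≈ 0.0108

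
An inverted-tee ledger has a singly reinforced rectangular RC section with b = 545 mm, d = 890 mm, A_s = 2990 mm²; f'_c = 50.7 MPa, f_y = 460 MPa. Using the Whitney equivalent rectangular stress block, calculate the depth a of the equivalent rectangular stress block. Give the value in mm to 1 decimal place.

a ≈ 58.6 mm

T = A_s f_y = 2990 × 460 = 1375400 N = 1375.4 kN.
Setting C = 0.85 f'_c a b equal to T: a = 1375400/(0.85 × 50.7 × 545) = 58.6 mm.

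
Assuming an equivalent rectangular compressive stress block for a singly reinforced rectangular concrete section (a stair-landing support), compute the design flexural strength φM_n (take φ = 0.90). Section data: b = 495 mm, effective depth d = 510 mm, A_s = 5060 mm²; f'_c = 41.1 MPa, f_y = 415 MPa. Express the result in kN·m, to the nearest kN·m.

φM_n ≈ 849 kN·m

T = A_s f_y = 5060 × 415 = 2099900 N = 2099.9 kN.
From C = T: a = T/(0.85 f'_c b) = 2099900/(0.85 × 41.1 × 495) = 121.43 mm.
M_n = T(d − a/2) = 2099.9 kN × (510 − 60.715) mm = 943.45 kN·m.
φM_n = 0.90 × 943.45 = 849.11 kN·m.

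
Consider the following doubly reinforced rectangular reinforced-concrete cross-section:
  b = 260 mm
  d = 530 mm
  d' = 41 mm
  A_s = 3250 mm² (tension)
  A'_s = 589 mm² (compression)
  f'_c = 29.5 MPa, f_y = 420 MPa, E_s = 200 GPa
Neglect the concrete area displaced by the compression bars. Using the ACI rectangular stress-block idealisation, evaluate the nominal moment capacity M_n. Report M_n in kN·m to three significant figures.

Assume both tension and compression steel yield.
Net tension couple steel: A_s − A'_s = 2661 mm².
a = (A_s − A'_s) f_y / (0.85 f'_c b) = 1117620/(0.85 × 29.5 × 260) = 171.43 mm.
c = a/β₁ = 171.43/0.839 = 204.33 mm; ε'_s = 0.003(c − d')/c = 0.0024 ≥ f_y/E_s = 0.0021, so compression steel does yield.
M_n = (A_s − A'_s) f_y (d − a/2) + A'_s f_y (d − d') = [1117620 × (530 − 85.715) + 247380 × (530 − 41)] × 10⁻⁶ = 496.54 + 120.97 = 617.51 kN·m.

M_n ≈ 618 kN·m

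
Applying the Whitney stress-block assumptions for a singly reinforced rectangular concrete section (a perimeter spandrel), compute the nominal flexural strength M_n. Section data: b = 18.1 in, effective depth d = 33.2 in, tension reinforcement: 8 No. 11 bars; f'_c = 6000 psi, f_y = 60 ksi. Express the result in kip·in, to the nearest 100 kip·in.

M_n ≈ 21800 kip·in

A_s = 8 × 1.56 = 12.48 in².
T = A_s f_y = 12.48 × 60 = 748.8 kips.
a = T/(0.85 f'_c b) = 748.8/(0.85 × 6 × 18.1) = 8.112 in.
M_n = T(d − a/2) = 748.8 × (33.2 − 4.056) = 21823.0 kip·in.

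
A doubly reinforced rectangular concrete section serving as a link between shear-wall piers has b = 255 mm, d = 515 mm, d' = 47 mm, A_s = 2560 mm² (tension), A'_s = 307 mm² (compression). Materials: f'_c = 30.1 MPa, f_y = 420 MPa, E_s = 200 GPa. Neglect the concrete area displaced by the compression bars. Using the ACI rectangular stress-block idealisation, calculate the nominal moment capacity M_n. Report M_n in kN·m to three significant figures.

Assume both tension and compression steel yield.
Net tension couple steel: A_s − A'_s = 2253 mm².
a = (A_s − A'_s) f_y / (0.85 f'_c b) = 946260/(0.85 × 30.1 × 255) = 145.04 mm.
c = a/β₁ = 145.04/0.835 = 173.70 mm; ε'_s = 0.003(c − d')/c = 0.0022 ≥ f_y/E_s = 0.0021, so compression steel does yield.
M_n = (A_s − A'_s) f_y (d − a/2) + A'_s f_y (d − d') = [946260 × (515 − 72.52) + 128940 × (515 − 47)] × 10⁻⁶ = 418.70 + 60.34 = 479.04 kN·m.

M_n ≈ 479 kN·m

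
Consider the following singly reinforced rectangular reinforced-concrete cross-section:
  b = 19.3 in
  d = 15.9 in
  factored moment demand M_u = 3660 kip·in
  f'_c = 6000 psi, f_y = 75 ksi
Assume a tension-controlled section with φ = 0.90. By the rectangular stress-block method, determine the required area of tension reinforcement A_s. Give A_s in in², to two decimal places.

M_n = M_u/φ = 3660/0.90 = 4066.67 kip·in.
From M_n = 0.85 f'_c a b (d − a/2):
a = d − √(d² − 2M_n/(0.85 f'_c b)) = 15.9 − √(15.9² − 2 × 4066.67/(0.85 × 6 × 19.3)) = 2.855 in.
A_s = 0.85 f'_c a b / f_y = 0.85 × 6 × 2.855 × 19.3 / 75 = 3.747 in².

A_s ≈ 3.75 in²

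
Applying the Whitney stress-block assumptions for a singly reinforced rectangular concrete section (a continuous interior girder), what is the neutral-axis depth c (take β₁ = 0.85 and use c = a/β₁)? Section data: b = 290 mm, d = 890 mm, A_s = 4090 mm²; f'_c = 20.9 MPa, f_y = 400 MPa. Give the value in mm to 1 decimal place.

T = A_s f_y = 4090 × 400 = 1636000 N = 1636 kN.
Setting C = 0.85 f'_c a b equal to T: a = 1636000/(0.85 × 20.9 × 290) = 317.556 mm.
With β₁ = 0.85, c = a/β₁ = 317.556/0.85 = 373.6 mm.

c ≈ 373.6 mm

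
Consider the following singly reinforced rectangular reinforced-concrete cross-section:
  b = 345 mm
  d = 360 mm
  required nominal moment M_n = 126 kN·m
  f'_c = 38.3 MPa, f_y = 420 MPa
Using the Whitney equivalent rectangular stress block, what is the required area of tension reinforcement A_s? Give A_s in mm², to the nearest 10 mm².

With M_n = 0.85 f'_c a b (d − a/2), solve the quadratic for a:
a = d − √(d² − 2M_n/(0.85 f'_c b)) = 360 − √(360² − 2 × 126×10⁶/(0.85 × 38.3 × 345)) = 32.64 mm.
A_s = 0.85 f'_c a b / f_y = 0.85 × 38.3 × 32.64 × 345 / 420 = 872.8 mm².

A_s ≈ 870 mm²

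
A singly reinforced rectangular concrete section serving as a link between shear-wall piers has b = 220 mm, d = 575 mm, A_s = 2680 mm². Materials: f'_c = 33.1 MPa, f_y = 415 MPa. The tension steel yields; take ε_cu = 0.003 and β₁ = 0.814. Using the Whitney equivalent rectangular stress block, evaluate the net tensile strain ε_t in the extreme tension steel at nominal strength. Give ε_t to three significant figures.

a = A_s f_y/(0.85 f'_c b) = 179.69 mm.
β₁ = 0.814, so c = a/β₁ = 179.69/0.814 = 220.75 mm.
From the linear strain diagram with ε_cu = 0.003: ε_t = 0.003 (d − c)/c = 0.003 × (575 − 220.75)/220.75 = 0.00481.
ε_t is between 0.004 and 0.005 — transition zone.

ε_t ≈ 0.00481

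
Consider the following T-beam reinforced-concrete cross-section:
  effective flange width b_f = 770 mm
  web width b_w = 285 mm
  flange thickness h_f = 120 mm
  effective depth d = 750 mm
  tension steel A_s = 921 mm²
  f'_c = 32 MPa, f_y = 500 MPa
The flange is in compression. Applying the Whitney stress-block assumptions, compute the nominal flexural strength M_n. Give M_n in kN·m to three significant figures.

Tension: T = A_s f_y = 921 × 500 = 460500 N.
Try a within the flange: a = T/(0.85 f'_c b_f) = 460500/(0.85 × 32 × 770) = 21.99 mm.
Since a = 21.99 ≤ h_f = 120 mm, the stress block lies entirely in the flange; analyse as a rectangular beam of width b_f.
M_n = T(d − a/2) = 460500 × (750 − 10.995) = 340.31 × 10⁶ N·mm.
M_n = 340.31 kN·m.

M_n ≈ 340 kN·m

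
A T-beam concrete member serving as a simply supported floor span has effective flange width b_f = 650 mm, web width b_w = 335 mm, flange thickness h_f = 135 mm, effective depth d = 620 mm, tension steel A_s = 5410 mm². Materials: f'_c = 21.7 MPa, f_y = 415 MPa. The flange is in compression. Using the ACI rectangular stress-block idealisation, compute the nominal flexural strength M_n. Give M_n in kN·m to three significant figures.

Tension: T = A_s f_y = 5410 × 415 = 2245150 N.
Try a within the flange: a = T/(0.85 f'_c b_f) = 2245150/(0.85 × 21.7 × 650) = 187.26 mm.
a = 187.26 > h_f = 135 mm: the block extends into the web. Split into flange-overhang and web parts.
C_f = 0.85 f'_c (b_f − b_w) h_f = 0.85 × 21.7 × (650 − 335) × 135 = 784374 N.
Remaining web compression depth: a_w = (T − C_f)/(0.85 f'_c b_w) = (2245150 − 784374)/(0.85 × 21.7 × 335) = 236.41 mm.
M_n = C_f(d − h_f/2) + (T − C_f)(d − a_w/2) = 784374 × (620 − 67.5) + 1460776 × (620 − 118.205) = 433.37 + 733.01 = 1166.38 × 10⁶ N·mm.
M_n = 1166.38 kN·m.

M_n ≈ 1170 kN·m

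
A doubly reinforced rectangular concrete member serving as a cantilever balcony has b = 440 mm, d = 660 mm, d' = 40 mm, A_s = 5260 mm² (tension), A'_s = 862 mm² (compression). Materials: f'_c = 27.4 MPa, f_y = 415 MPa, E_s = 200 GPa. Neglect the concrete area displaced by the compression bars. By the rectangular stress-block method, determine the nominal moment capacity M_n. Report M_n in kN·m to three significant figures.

M_n ≈ 1260 kN·m

Assume both tension and compression steel yield.
Net tension couple steel: A_s − A'_s = 4398 mm².
a = (A_s − A'_s) f_y / (0.85 f'_c b) = 1825170/(0.85 × 27.4 × 440) = 178.11 mm.
c = a/β₁ = 178.11/0.85 = 209.54 mm; ε'_s = 0.003(c − d')/c = 0.0024 ≥ f_y/E_s = 0.0021, so compression steel does yield.
M_n = (A_s − A'_s) f_y (d − a/2) + A'_s f_y (d − d') = [1825170 × (660 − 89.055) + 357730 × (660 − 40)] × 10⁻⁶ = 1042.07 + 221.79 = 1263.86 kN·m.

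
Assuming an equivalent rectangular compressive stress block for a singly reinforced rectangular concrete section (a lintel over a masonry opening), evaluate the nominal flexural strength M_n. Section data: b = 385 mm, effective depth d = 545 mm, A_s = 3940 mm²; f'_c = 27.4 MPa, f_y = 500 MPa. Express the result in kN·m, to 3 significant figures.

T = A_s f_y = 3940 × 500 = 1970000 N = 1970 kN.
From C = T: a = T/(0.85 f'_c b) = 1970000/(0.85 × 27.4 × 385) = 219.70 mm.
M_n = T(d − a/2) = 1970 kN × (545 − 109.85) mm = 857.25 kN·m.

M_n ≈ 857 kN·m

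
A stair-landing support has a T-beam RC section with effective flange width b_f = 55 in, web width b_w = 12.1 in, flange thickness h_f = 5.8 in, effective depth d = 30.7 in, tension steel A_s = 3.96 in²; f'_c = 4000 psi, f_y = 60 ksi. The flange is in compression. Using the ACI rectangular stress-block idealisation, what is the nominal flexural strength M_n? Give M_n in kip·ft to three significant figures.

M_n ≈ 595 kip·ft

Tension: T = A_s f_y = 3.96 × 60 = 237.6 kips.
Try a within the flange: a = T/(0.85 f'_c b_f) = 237.6/(0.85 × 4 × 55) = 1.271 in.
Since a = 1.271 ≤ h_f = 5.8 in, the stress block lies entirely in the flange; analyse as a rectangular beam of width b_f.
M_n = T(d − a/2) = 237.6 × (30.7 − 0.6355) = 7143.3 kip·in.
M_n = 7143.3/12 = 595.28 kip·ft.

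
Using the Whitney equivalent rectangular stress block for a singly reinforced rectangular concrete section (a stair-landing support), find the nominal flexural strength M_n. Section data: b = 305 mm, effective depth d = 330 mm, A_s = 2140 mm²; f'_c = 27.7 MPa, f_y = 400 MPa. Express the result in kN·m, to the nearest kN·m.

T = A_s f_y = 2140 × 400 = 856000 N = 856 kN.
From C = T: a = T/(0.85 f'_c b) = 856000/(0.85 × 27.7 × 305) = 119.20 mm.
M_n = T(d − a/2) = 856 kN × (330 − 59.6) mm = 231.46 kN·m.

M_n ≈ 231 kN·m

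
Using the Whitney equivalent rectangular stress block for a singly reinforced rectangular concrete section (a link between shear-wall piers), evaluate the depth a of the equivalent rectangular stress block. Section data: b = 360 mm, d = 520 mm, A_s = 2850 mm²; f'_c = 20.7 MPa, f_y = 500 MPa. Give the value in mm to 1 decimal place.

a ≈ 225.0 mm

T = A_s f_y = 2850 × 500 = 1425000 N = 1425 kN.
Setting C = 0.85 f'_c a b equal to T: a = 1425000/(0.85 × 20.7 × 360) = 225.0 mm.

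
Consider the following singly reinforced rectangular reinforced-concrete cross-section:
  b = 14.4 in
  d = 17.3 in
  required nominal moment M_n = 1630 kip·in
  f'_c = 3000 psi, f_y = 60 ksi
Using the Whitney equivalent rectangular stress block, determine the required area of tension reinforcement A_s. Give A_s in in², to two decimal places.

From M_n = 0.85 f'_c a b (d − a/2):
a = d − √(d² − 2M_n/(0.85 f'_c b)) = 17.3 − √(17.3² − 2 × 1630/(0.85 × 3 × 14.4)) = 2.791 in.
A_s = 0.85 f'_c a b / f_y = 0.85 × 3 × 2.791 × 14.4 / 60 = 1.708 in².

A_s ≈ 1.71 in²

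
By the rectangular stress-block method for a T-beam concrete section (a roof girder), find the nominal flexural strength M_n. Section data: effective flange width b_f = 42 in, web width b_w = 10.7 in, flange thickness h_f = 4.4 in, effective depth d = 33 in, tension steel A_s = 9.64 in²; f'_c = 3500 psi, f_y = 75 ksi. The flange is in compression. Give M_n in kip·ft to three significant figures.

M_n ≈ 1780 kip·ft

Tension: T = A_s f_y = 9.64 × 75 = 723 kips.
Try a within the flange: a = T/(0.85 f'_c b_f) = 723/(0.85 × 3.5 × 42) = 5.786 in.
a = 5.786 > h_f = 4.4 in: the block extends into the web. Split into flange-overhang and web parts.
C_f = 0.85 f'_c (b_f − b_w) h_f = 0.85 × 3.5 × (42 − 10.7) × 4.4 = 409.7 kips.
Remaining web compression depth: a_w = (T − C_f)/(0.85 f'_c b_w) = (723 − 409.7)/(0.85 × 3.5 × 10.7) = 9.842 in.
M_n = C_f(d − h_f/2) + (T − C_f)(d − a_w/2) = 409.7 × (33 − 2.2) + 313.3 × (33 − 4.921) = 12618.8 + 8797.2 = 21416.0 kip·in.
M_n = 21416.0/12 = 1784.67 kip·ft.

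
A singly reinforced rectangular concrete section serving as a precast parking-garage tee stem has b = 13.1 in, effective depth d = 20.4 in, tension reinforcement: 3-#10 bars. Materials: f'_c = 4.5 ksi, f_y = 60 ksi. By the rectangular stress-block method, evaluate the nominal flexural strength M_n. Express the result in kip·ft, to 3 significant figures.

A_s = 3 × 1.27 = 3.81 in².
T = A_s f_y = 3.81 × 60 = 228.6 kips.
a = T/(0.85 f'_c b) = 228.6/(0.85 × 4.5 × 13.1) = 4.562 in.
M_n = T(d − a/2) = 228.6 × (20.4 − 2.281) = 4142.0 kip·in = 4142.0/12 = 345.17 kip·ft.

M_n ≈ 345 kip·ft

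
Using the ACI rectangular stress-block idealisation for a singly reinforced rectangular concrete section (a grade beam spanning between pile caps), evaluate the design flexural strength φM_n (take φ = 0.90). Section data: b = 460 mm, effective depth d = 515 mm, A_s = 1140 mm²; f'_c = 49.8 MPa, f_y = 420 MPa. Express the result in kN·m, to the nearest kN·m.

T = A_s f_y = 1140 × 420 = 478800 N = 478.8 kN.
From C = T: a = T/(0.85 f'_c b) = 478800/(0.85 × 49.8 × 460) = 24.59 mm.
M_n = T(d − a/2) = 478.8 kN × (515 − 12.295) mm = 240.70 kN·m.
φM_n = 0.90 × 240.70 = 216.63 kN·m.

φM_n ≈ 217 kN·m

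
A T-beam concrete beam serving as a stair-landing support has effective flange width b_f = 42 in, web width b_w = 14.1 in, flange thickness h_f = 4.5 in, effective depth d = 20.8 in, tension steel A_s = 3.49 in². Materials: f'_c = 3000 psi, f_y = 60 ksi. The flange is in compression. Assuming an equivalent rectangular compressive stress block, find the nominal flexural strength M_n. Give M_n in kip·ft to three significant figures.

Tension: T = A_s f_y = 3.49 × 60 = 209.4 kips.
Try a within the flange: a = T/(0.85 f'_c b_f) = 209.4/(0.85 × 3 × 42) = 1.955 in.
Since a = 1.955 ≤ h_f = 4.5 in, the stress block lies entirely in the flange; analyse as a rectangular beam of width b_f.
M_n = T(d − a/2) = 209.4 × (20.8 − 0.9775) = 4150.8 kip·in.
M_n = 4150.8/12 = 345.90 kip·ft.

M_n ≈ 346 kip·ft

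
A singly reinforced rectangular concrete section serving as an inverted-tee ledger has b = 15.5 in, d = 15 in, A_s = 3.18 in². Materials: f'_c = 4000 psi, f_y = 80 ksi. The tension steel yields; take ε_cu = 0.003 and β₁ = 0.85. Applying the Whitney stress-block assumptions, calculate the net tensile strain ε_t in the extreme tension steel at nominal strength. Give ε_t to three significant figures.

ε_t ≈ 0.00492

a = A_s f_y/(0.85 f'_c b) = 4.827 in.
β₁ = 0.85, so c = a/β₁ = 4.827/0.85 = 5.679 in.
From the linear strain diagram with ε_cu = 0.003: ε_t = 0.003 (d − c)/c = 0.003 × (15 − 5.679)/5.679 = 0.00492.
ε_t is between 0.004 and 0.005 — transition zone.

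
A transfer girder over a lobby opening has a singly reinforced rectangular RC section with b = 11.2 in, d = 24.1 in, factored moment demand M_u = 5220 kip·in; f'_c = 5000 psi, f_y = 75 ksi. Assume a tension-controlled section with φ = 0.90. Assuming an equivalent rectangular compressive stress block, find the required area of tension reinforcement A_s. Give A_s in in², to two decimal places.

A_s ≈ 3.64 in²

M_n = M_u/φ = 5220/0.90 = 5800 kip·in.
From M_n = 0.85 f'_c a b (d − a/2):
a = d − √(d² − 2M_n/(0.85 f'_c b)) = 24.1 − √(24.1² − 2 × 5800/(0.85 × 5 × 11.2)) = 5.739 in.
A_s = 0.85 f'_c a b / f_y = 0.85 × 5 × 5.739 × 11.2 / 75 = 3.642 in².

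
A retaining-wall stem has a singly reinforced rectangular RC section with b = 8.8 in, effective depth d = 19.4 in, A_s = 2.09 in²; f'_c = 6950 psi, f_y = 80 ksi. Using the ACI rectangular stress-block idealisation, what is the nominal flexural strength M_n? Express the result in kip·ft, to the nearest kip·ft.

M_n ≈ 248 kip·ft

T = A_s f_y = 2.09 × 80 = 167.2 kips.
a = T/(0.85 f'_c b) = 167.2/(0.85 × 6.95 × 8.8) = 3.216 in.
M_n = T(d − a/2) = 167.2 × (19.4 − 1.608) = 2974.8 kip·in = 2974.8/12 = 247.90 kip·ft.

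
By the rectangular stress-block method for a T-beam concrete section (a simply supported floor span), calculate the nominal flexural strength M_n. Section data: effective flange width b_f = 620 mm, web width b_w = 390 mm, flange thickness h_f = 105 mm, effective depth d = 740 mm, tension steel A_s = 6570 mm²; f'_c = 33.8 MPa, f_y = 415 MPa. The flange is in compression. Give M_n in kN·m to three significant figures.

Tension: T = A_s f_y = 6570 × 415 = 2726550 N.
Try a within the flange: a = T/(0.85 f'_c b_f) = 2726550/(0.85 × 33.8 × 620) = 153.07 mm.
a = 153.07 > h_f = 105 mm: the block extends into the web. Split into flange-overhang and web parts.
C_f = 0.85 f'_c (b_f − b_w) h_f = 0.85 × 33.8 × (620 − 390) × 105 = 693830 N.
Remaining web compression depth: a_w = (T − C_f)/(0.85 f'_c b_w) = (2726550 − 693830)/(0.85 × 33.8 × 390) = 181.42 mm.
M_n = C_f(d − h_f/2) + (T − C_f)(d − a_w/2) = 693830 × (740 − 52.5) + 2032720 × (740 − 90.71) = 477.01 + 1319.82 = 1796.83 × 10⁶ N·mm.
M_n = 1796.83 kN·m.

M_n ≈ 1800 kN·m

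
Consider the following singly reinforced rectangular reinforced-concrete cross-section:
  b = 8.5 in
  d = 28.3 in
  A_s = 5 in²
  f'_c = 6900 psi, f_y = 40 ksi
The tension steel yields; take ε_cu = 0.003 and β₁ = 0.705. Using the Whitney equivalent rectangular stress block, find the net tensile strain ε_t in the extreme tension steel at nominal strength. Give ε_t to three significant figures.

ε_t ≈ 0.0119

a = A_s f_y/(0.85 f'_c b) = 4.012 in.
β₁ = 0.705, so c = a/β₁ = 4.012/0.705 = 5.691 in.
From the linear strain diagram with ε_cu = 0.003: ε_t = 0.003 (d − c)/c = 0.003 × (28.3 − 5.691)/5.691 = 0.0119.
Since ε_t ≥ 0.005, the section is tension-controlled.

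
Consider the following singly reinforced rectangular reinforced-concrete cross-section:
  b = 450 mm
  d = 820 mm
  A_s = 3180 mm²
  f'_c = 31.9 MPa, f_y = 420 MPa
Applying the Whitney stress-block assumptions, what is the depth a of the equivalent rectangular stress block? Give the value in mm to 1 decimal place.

T = A_s f_y = 3180 × 420 = 1335600 N = 1335.6 kN.
Setting C = 0.85 f'_c a b equal to T: a = 1335600/(0.85 × 31.9 × 450) = 109.5 mm.

a ≈ 109.5 mm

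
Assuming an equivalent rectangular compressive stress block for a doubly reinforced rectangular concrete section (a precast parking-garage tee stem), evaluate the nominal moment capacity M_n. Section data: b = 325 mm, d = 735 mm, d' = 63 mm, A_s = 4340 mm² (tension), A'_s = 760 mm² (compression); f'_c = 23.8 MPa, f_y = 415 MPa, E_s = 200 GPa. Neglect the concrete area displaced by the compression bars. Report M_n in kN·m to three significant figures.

Assume both tension and compression steel yield.
Net tension couple steel: A_s − A'_s = 3580 mm².
a = (A_s − A'_s) f_y / (0.85 f'_c b) = 1485700/(0.85 × 23.8 × 325) = 225.97 mm.
c = a/β₁ = 225.97/0.85 = 265.85 mm; ε'_s = 0.003(c − d')/c = 0.0023 ≥ f_y/E_s = 0.0021, so compression steel does yield.
M_n = (A_s − A'_s) f_y (d − a/2) + A'_s f_y (d − d') = [1485700 × (735 − 112.985) + 315400 × (735 − 63)] × 10⁻⁶ = 924.13 + 211.95 = 1136.08 kN·m.

M_n ≈ 1140 kN·m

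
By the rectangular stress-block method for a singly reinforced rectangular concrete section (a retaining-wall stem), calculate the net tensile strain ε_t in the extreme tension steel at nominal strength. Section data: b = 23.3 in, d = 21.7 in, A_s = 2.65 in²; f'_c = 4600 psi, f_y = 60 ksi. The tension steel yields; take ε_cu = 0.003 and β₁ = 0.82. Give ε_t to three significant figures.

a = A_s f_y/(0.85 f'_c b) = 1.745 in.
β₁ = 0.82, so c = a/β₁ = 1.745/0.82 = 2.128 in.
From the linear strain diagram with ε_cu = 0.003: ε_t = 0.003 (d − c)/c = 0.003 × (21.7 − 2.128)/2.128 = 0.0276.
Since ε_t ≥ 0.005, the section is tension-controlled.

ε_t ≈ 0.0276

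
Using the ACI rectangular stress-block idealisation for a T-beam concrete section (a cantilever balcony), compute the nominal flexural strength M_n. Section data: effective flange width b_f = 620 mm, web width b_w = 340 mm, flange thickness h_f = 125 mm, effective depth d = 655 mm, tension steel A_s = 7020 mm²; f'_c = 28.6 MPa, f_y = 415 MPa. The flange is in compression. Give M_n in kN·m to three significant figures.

Tension: T = A_s f_y = 7020 × 415 = 2913300 N.
Try a within the flange: a = T/(0.85 f'_c b_f) = 2913300/(0.85 × 28.6 × 620) = 193.29 mm.
a = 193.29 > h_f = 125 mm: the block extends into the web. Split into flange-overhang and web parts.
C_f = 0.85 f'_c (b_f − b_w) h_f = 0.85 × 28.6 × (620 − 340) × 125 = 850850 N.
Remaining web compression depth: a_w = (T − C_f)/(0.85 f'_c b_w) = (2913300 − 850850)/(0.85 × 28.6 × 340) = 249.53 mm.
M_n = C_f(d − h_f/2) + (T − C_f)(d − a_w/2) = 850850 × (655 − 62.5) + 2062450 × (655 − 124.765) = 504.13 + 1093.58 = 1597.71 × 10⁶ N·mm.
M_n = 1597.71 kN·m.

M_n ≈ 1600 kN·m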